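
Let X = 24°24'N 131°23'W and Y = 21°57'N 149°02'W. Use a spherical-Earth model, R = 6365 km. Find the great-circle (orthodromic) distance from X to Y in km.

Haversine: a = sin²(Δφ/2)+cos φ₁ cos φ₂ sin²(Δλ/2) = 0.02034;  σ = 2·atan2(√a,√(1−a))
σ = 16.398° → d = Rσ = 6365·0.28620 = 1822 km

1822 km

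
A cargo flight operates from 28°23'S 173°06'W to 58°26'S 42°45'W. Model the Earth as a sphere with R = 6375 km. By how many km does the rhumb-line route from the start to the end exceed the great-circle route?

1392 km

Great circle: cos σ = sin φ₁ sin φ₂ + cos φ₁ cos φ₂ cos Δλ,  σ = 1.4638 rad → d_gc = 9331.4 km
Rhumb line: Δψ = -0.7465, q = Δφ/Δψ = 0.7025, d_rh = R√(Δφ²+q²Δλ²) = 10723.7 km
Excess = 10723.7 − 9331.4 = 1392.3 ≈ 1392 km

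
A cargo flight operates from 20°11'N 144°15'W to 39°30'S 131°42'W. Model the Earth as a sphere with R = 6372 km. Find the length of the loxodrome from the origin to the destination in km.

6765 km

Rhumb course C = atan2(Δλ, Δψ) with Δψ = ln[tan(π/4+φ₂/2)/tan(π/4+φ₁/2)] = -1.1113, Δλ = +0.2190 → C = 168.85°
d = R·|Δφ| / |cos C| = 6372·1.04167 / 0.98113 = 6765 km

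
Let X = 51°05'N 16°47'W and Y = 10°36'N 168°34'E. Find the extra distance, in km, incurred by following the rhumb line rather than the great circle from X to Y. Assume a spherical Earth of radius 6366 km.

3540 km

Great circle: cos σ = sin φ₁ sin φ₂ + cos φ₁ cos φ₂ cos Δλ,  σ = 2.0620 rad → d_gc = 13126.5 km
Rhumb line: Δψ = -0.8544, q = Δφ/Δψ = 0.8270, d_rh = R√(Δφ²+q²Δλ²) = 16666.5 km
Excess = 16666.5 − 13126.5 = 3540.0 ≈ 3540 km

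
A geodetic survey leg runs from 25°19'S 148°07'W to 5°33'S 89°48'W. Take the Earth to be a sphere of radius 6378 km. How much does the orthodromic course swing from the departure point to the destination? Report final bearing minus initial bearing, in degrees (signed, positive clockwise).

Initial bearing θ₁ = atan2(sin Δλ cos φ₂, cos φ₁ sin φ₂ − sin φ₁ cos φ₂ cos Δλ) = 80.87°
Final bearing θ₂ = (initial bearing from the destination back to the start) + 180° = 63.73°
Δθ = θ₂ − θ₁ = -17.1°

-17.1°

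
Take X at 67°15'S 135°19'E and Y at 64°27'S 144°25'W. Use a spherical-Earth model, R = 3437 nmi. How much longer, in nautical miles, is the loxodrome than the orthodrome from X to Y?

136 nmi

Great circle: cos σ = sin φ₁ sin φ₂ + cos φ₁ cos φ₂ cos Δλ,  σ = 0.5351 rad → d_gc = 1839.2 nmi
Rhumb line: Δψ = +0.1196, q = Δφ/Δψ = 0.4087, d_rh = R√(Δφ²+q²Δλ²) = 1974.9 nmi
Excess = 1974.9 − 1839.2 = 135.7 ≈ 136 nmi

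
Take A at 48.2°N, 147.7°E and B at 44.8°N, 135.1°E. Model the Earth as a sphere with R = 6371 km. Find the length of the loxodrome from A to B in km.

Rhumb course C = atan2(Δλ, Δψ) with Δψ = ln[tan(π/4+φ₂/2)/tan(π/4+φ₁/2)] = -0.0862, Δλ = -0.2199 → C = 248.59°
d = R·|Δφ| / |cos C| = 6371·0.05934 / 0.36512 = 1035 km

1035 km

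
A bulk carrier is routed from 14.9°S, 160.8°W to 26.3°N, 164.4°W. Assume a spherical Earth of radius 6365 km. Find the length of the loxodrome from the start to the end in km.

Δψ = ln[tan(π/4+φ₂/2)/tan(π/4+φ₁/2)] = +0.7391;  Δφ = +0.7191 rad,  Δλ = -0.0628 rad
q = Δφ/Δψ = 0.9729
d = R·√(Δφ² + q²Δλ²) = 6365·0.72167 = 4593 km

4593 km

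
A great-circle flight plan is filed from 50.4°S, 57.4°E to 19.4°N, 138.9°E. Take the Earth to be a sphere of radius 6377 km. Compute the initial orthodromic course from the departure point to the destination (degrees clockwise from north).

θ = atan2( sin Δλ·cos φ₂ ,  cos φ₁ sin φ₂ − sin φ₁ cos φ₂ cos Δλ )
  = atan2(+0.9329, +0.3192) = 71.11°

71.1°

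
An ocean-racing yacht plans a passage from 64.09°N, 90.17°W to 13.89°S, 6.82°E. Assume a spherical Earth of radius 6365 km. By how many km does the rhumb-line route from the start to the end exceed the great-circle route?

Great circle: cos σ = sin φ₁ sin φ₂ + cos φ₁ cos φ₂ cos Δλ,  σ = 1.8416 rad → d_gc = 11722.1 km
Rhumb line: Δψ = -1.7143, q = Δφ/Δψ = 0.7939, d_rh = R√(Δφ²+q²Δλ²) = 12174.4 km
Excess = 12174.4 − 11722.1 = 452.3 ≈ 452 km

452 km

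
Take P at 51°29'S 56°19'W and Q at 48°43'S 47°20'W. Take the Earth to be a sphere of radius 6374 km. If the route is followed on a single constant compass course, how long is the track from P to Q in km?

711 km

Rhumb course C = atan2(Δλ, Δψ) with Δψ = ln[tan(π/4+φ₂/2)/tan(π/4+φ₁/2)] = +0.0753, Δλ = +0.1568 → C = 64.34°
d = R·|Δφ| / |cos C| = 6374·0.04829 / 0.43296 = 711 km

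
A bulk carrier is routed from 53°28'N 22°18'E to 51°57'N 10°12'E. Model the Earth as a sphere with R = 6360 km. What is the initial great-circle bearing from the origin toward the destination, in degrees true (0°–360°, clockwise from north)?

263.2°

θ = atan2( sin Δλ·cos φ₂ ,  cos φ₁ sin φ₂ − sin φ₁ cos φ₂ cos Δλ )
  = atan2(-0.1292, -0.0155) = 263.17°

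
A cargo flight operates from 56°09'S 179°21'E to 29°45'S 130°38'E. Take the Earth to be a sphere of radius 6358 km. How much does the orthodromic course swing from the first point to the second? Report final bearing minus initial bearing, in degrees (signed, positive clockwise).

At departure: θ₁ = atan2(sin Δλ cos φ₂, cos φ₁ sin φ₂ − sin φ₁ cos φ₂ cos Δλ) = 286.99°
At arrival: θ₂ = atan2(sin Δλ cos φ₁, −cos φ₂ sin φ₁ + sin φ₂ cos φ₁ cos Δλ) = 322.15°
Δθ = θ₂ − θ₁ = +35.2°

+35.2°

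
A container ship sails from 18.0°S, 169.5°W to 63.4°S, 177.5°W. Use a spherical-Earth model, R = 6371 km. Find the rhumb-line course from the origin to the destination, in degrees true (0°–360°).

187.1°

Δψ = ln[tan(π/4+φ₂/2)/tan(π/4+φ₁/2)] = -1.1228
Δλ = -0.1396 rad (taken the short way round)
course = atan2(Δλ, Δψ) = 187.09°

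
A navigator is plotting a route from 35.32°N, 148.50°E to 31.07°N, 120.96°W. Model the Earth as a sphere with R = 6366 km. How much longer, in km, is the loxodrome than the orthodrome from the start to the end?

313 km

Great circle: cos σ = sin φ₁ sin φ₂ + cos φ₁ cos φ₂ cos Δλ,  σ = 1.2747 rad → d_gc = 8114.8 km
Rhumb line: Δψ = -0.0887, q = Δφ/Δψ = 0.8365, d_rh = R√(Δφ²+q²Δλ²) = 8427.7 km
Excess = 8427.7 − 8114.8 = 312.9 ≈ 313 km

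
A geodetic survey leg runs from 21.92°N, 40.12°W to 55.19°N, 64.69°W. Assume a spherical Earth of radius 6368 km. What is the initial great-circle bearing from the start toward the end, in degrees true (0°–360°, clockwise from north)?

N = sin Δλ·cos φ₂ = -0.2374;  D = cos φ₁ sin φ₂ − sin φ₁ cos φ₂ cos Δλ = +0.5679
initial course = atan2(N, D) = 337.32°

337.3°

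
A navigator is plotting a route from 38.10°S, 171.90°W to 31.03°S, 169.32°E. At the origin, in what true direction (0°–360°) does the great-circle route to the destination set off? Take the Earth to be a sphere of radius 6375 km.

N = sin Δλ·cos φ₂ = -0.2759;  D = cos φ₁ sin φ₂ − sin φ₁ cos φ₂ cos Δλ = +0.0949
initial course = atan2(N, D) = 288.99°

289.0°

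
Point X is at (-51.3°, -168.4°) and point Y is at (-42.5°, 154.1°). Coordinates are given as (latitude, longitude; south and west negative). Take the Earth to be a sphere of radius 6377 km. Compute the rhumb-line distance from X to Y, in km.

Rhumb course C = atan2(Δλ, Δψ) with Δψ = ln[tan(π/4+φ₂/2)/tan(π/4+φ₁/2)] = +0.2255, Δλ = -0.6545 → C = 289.01°
d = R·|Δφ| / |cos C| = 6377·0.15359 / 0.32576 = 3007 km

3007 km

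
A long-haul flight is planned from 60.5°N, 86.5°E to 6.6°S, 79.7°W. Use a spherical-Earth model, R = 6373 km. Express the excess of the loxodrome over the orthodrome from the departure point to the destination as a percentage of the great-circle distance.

Great circle: σ = 2.1835 rad → d_gc = Rσ = 13915.4 km
Rhumb: Δφ = -1.1711, Δλ = -2.9007, Δψ = -1.4500, q = Δφ/Δψ = 0.8077 → d_rh = R√(Δφ²+q²Δλ²) = 16692.4 km
Excess = (16692.4 − 13915.4) / 13915.4 = 2777.0 / 13915.4 = 19.96% ≈ 20.0%

20.0%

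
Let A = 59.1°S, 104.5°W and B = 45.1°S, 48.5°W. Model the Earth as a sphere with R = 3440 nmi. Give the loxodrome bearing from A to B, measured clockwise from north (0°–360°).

Δψ = ln[tan(π/4+φ₂/2)/tan(π/4+φ₁/2)] = +0.4021
Δλ = +0.9774 rad (taken the short way round)
course = atan2(Δλ, Δψ) = 67.64°

67.6°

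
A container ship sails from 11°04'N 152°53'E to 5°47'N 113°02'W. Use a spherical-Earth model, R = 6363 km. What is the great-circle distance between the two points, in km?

Haversine: a = sin²(Δφ/2)+cos φ₁ cos φ₂ sin²(Δλ/2) = 0.52509;  σ = 2·atan2(√a,√(1−a))
σ = 92.877° → d = Rσ = 6363·1.62100 = 10314 km

10314 km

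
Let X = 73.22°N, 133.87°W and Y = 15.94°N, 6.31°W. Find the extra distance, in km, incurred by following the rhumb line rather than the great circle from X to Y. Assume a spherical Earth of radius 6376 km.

Great circle: cos σ = sin φ₁ sin φ₂ + cos φ₁ cos φ₂ cos Δλ,  σ = 1.4769 rad → d_gc = 9417.0 km
Rhumb line: Δψ = -1.6321, q = Δφ/Δψ = 0.6125, d_rh = R√(Δφ²+q²Δλ²) = 10781.1 km
Excess = 10781.1 − 9417.0 = 1364.1 ≈ 1364 km

1364 km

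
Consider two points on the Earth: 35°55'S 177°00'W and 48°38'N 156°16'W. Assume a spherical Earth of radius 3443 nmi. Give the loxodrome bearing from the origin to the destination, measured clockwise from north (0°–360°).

12.4°

Meridional parts: M(φ₁)=-0.6725, M(φ₂)=+0.9741 → ΔM = +1.6466;  Δλ = +0.3619 rad
tan C = Δλ / ΔM = +0.2198 → C = 12.39°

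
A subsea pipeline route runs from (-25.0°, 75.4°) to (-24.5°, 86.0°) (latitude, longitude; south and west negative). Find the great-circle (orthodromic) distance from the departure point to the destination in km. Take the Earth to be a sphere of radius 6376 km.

1072 km

cos σ = sin φ₁ sin φ₂ + cos φ₁ cos φ₂ cos Δλ
      = sin(-25.00°)sin(-24.50°) + cos(-25.00°)cos(-24.50°)cos(10.60°) = 0.9859
σ = 9.637° → d = Rσ = 6376·0.16819 = 1072 km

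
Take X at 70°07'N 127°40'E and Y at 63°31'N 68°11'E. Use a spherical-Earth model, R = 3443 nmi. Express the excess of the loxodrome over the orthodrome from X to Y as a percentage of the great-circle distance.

4.0%

Great circle: σ = 0.4060 rad → d_gc = Rσ = 1397.7 nmi
Rhumb: Δφ = -0.1152, Δλ = -1.0382, Δψ = -0.2946, q = Δφ/Δψ = 0.3911 → d_rh = R√(Δφ²+q²Δλ²) = 1453.0 nmi
Excess = (1453.0 − 1397.7) / 1397.7 = 55.3 / 1397.7 = 3.96% ≈ 4.0%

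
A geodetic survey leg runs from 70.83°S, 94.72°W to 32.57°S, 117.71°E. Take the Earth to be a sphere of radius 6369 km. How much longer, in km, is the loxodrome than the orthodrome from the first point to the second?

2003 km

Great circle: cos σ = sin φ₁ sin φ₂ + cos φ₁ cos φ₂ cos Δλ,  σ = 1.2923 rad → d_gc = 8230.7 km
Rhumb line: Δψ = +1.1768, q = Δφ/Δψ = 0.5674, d_rh = R√(Δφ²+q²Δλ²) = 10233.5 km
Excess = 10233.5 − 8230.7 = 2002.8 ≈ 2003 km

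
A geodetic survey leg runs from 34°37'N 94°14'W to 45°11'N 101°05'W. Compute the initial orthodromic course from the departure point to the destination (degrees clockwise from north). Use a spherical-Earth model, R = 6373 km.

N = sin Δλ·cos φ₂ = -0.0841;  D = cos φ₁ sin φ₂ − sin φ₁ cos φ₂ cos Δλ = +0.1862
initial course = atan2(N, D) = 335.71°

335.7°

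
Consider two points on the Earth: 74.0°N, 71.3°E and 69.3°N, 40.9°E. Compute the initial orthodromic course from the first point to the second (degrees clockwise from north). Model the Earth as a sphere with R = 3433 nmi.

258.9°

θ = atan2( sin Δλ·cos φ₂ ,  cos φ₁ sin φ₂ − sin φ₁ cos φ₂ cos Δλ )
  = atan2(-0.1789, -0.0352) = 258.86°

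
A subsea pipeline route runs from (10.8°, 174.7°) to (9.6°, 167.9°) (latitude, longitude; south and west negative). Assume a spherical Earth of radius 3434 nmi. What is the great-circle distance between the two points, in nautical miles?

407 nmi

Haversine: a = sin²(Δφ/2)+cos φ₁ cos φ₂ sin²(Δλ/2) = 0.00352;  σ = 2·atan2(√a,√(1−a))
σ = 6.799° → d = Rσ = 3434·0.11867 = 407 nmi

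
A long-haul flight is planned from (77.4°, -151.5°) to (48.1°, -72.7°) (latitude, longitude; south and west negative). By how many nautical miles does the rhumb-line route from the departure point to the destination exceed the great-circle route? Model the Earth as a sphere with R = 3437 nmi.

161 nmi

Great circle: cos σ = sin φ₁ sin φ₂ + cos φ₁ cos φ₂ cos Δλ,  σ = 0.7156 rad → d_gc = 2459.6 nmi
Rhumb line: Δψ = -1.2436, q = Δφ/Δψ = 0.4112, d_rh = R√(Δφ²+q²Δλ²) = 2620.6 nmi
Excess = 2620.6 − 2459.6 = 161.0 ≈ 161 nmi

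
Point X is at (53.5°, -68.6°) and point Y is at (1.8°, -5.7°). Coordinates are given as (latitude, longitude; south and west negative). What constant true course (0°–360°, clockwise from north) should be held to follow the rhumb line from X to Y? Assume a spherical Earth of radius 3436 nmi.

134.5°

Meridional parts: M(φ₁)=+1.1094, M(φ₂)=+0.0314 → ΔM = -1.0780;  Δλ = +1.0978 rad
tan C = Δλ / ΔM = -1.0184 → C = 134.48°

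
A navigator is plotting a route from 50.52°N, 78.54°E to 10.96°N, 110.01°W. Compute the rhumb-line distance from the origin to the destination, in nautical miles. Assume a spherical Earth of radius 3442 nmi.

8868 nmi

Δψ = ln[tan(π/4+φ₂/2)/tan(π/4+φ₁/2)] = -0.8324;  Δφ = -0.6905 rad,  Δλ = +2.9924 rad
q = Δφ/Δψ = 0.8295
d = R·√(Δφ² + q²Δλ²) = 3442·2.57629 = 8868 nmi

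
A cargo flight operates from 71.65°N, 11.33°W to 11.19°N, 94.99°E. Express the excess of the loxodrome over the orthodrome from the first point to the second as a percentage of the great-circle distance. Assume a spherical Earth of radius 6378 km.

Great circle: σ = 1.4732 rad → d_gc = Rσ = 9396.3 km
Rhumb: Δφ = -1.0552, Δλ = +1.8556, Δψ = -1.6266, q = Δφ/Δψ = 0.6487 → d_rh = R√(Δφ²+q²Δλ²) = 10210.1 km
Excess = (10210.1 − 9396.3) / 9396.3 = 813.8 / 9396.3 = 8.66% ≈ 8.7%

8.7%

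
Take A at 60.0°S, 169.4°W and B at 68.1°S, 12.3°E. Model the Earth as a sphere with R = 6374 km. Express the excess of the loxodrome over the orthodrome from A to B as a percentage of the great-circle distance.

50.0%

Great circle: σ = 0.9057 rad → d_gc = Rσ = 5773.1 km
Rhumb: Δφ = -0.1414, Δλ = -3.1119, Δψ = -0.3256, q = Δφ/Δψ = 0.4341 → d_rh = R√(Δφ²+q²Δλ²) = 8658.0 km
Excess = (8658.0 − 5773.1) / 5773.1 = 2884.9 / 5773.1 = 49.97% ≈ 50.0%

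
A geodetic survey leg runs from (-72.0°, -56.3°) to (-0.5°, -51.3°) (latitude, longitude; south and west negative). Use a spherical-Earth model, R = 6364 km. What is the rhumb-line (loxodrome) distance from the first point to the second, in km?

7951 km

Δψ = ln[tan(π/4+φ₂/2)/tan(π/4+φ₁/2)] = +1.8340;  Δφ = +1.2479 rad,  Δλ = +0.0873 rad
q = Δφ/Δψ = 0.6804
d = R·√(Δφ² + q²Δλ²) = 6364·1.24932 = 7951 km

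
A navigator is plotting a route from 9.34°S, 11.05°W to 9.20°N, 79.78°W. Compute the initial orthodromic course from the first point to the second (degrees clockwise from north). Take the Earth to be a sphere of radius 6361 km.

N = sin Δλ·cos φ₂ = -0.9199;  D = cos φ₁ sin φ₂ − sin φ₁ cos φ₂ cos Δλ = +0.2159
initial course = atan2(N, D) = 283.21°

283.2°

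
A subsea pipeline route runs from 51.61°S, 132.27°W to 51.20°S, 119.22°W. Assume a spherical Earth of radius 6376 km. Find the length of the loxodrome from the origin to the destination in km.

Δψ = ln[tan(π/4+φ₂/2)/tan(π/4+φ₁/2)] = +0.0115;  Δφ = +0.0072 rad,  Δλ = +0.2278 rad
q = Δφ/Δψ = 0.6238
d = R·√(Δφ² + q²Δλ²) = 6376·0.14226 = 907 km

907 km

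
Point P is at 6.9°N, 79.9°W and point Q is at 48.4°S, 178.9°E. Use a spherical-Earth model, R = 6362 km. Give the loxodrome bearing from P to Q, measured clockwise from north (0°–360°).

Meridional parts: M(φ₁)=+0.1207, M(φ₂)=-0.9679 → ΔM = -1.0887;  Δλ = -1.7663 rad
tan C = Δλ / ΔM = +1.6224 → C = 238.35°

238.4°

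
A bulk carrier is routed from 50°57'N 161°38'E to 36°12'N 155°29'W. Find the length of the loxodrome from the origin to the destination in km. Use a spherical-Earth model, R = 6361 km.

3794 km

Δψ = ln[tan(π/4+φ₂/2)/tan(π/4+φ₁/2)] = -0.3581;  Δφ = -0.2574 rad,  Δλ = +0.7485 rad
q = Δφ/Δψ = 0.7188
d = R·√(Δφ² + q²Δλ²) = 6361·0.59642 = 3794 km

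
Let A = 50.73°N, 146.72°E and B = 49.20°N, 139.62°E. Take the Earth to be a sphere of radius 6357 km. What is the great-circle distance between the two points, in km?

534 km

Haversine: a = sin²(Δφ/2)+cos φ₁ cos φ₂ sin²(Δλ/2) = 0.00176;  σ = 2·atan2(√a,√(1−a))
σ = 4.814° → d = Rσ = 6357·0.08402 = 534 km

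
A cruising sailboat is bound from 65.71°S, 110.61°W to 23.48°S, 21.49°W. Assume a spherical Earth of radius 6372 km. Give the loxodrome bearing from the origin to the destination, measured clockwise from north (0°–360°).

54.4°

Meridional parts: M(φ₁)=-1.5362, M(φ₂)=-0.4218 → ΔM = +1.1144;  Δλ = +1.5554 rad
tan C = Δλ / ΔM = +1.3958 → C = 54.38°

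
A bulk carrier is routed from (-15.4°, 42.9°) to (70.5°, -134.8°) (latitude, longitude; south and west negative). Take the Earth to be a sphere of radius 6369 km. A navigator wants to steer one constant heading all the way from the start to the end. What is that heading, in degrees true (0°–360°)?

303.2°

Δψ = ln[tan(π/4+φ₂/2)/tan(π/4+φ₁/2)] = +2.0333
Δλ = -3.1015 rad (taken the short way round)
course = atan2(Δλ, Δψ) = 303.25°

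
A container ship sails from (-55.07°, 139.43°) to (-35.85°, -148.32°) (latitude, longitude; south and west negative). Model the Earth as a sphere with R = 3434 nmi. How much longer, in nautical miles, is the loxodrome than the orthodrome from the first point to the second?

Great circle: cos σ = sin φ₁ sin φ₂ + cos φ₁ cos φ₂ cos Δλ,  σ = 0.9000 rad → d_gc = 3090.4 nmi
Rhumb line: Δψ = +0.4853, q = Δφ/Δψ = 0.6912, d_rh = R√(Δφ²+q²Δλ²) = 3207.1 nmi
Excess = 3207.1 − 3090.4 = 116.7 ≈ 117 nmi

117 nmi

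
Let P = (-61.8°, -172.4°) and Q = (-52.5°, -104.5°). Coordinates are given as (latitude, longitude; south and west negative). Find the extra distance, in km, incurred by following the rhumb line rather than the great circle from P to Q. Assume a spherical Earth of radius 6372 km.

178 km

Great circle: cos σ = sin φ₁ sin φ₂ + cos φ₁ cos φ₂ cos Δλ,  σ = 0.6310 rad → d_gc = 4021.0 km
Rhumb line: Δψ = +0.3012, q = Δφ/Δψ = 0.5390, d_rh = R√(Δφ²+q²Δλ²) = 4199.3 km
Excess = 4199.3 − 4021.0 = 178.3 ≈ 178 km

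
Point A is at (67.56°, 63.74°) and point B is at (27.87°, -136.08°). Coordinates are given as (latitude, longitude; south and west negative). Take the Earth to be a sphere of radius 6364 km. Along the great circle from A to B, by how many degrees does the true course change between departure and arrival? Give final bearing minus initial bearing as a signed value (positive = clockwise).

At departure: θ₁ = atan2(sin Δλ cos φ₂, cos φ₁ sin φ₂ − sin φ₁ cos φ₂ cos Δλ) = 17.56°
At arrival: θ₂ = atan2(sin Δλ cos φ₁, −cos φ₂ sin φ₁ + sin φ₂ cos φ₁ cos Δλ) = 172.51°
Δθ = θ₂ − θ₁ = +155.0°

+155.0°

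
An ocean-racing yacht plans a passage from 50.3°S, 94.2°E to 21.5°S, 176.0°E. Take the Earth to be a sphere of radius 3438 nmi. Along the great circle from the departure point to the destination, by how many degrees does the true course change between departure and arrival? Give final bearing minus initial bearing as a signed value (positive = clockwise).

-55.3°

Initial bearing θ₁ = atan2(sin Δλ cos φ₂, cos φ₁ sin φ₂ − sin φ₁ cos φ₂ cos Δλ) = 98.16°
Final bearing θ₂ = (initial bearing from the destination back to the start) + 180° = 42.81°
Δθ = θ₂ − θ₁ = -55.3°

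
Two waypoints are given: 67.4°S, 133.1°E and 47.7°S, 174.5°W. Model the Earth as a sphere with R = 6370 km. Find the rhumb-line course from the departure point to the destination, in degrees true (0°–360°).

54.2°

Meridional parts: M(φ₁)=-1.6103, M(φ₂)=-0.9497 → ΔM = +0.6607;  Δλ = +0.9146 rad
tan C = Δλ / ΔM = +1.3843 → C = 54.16°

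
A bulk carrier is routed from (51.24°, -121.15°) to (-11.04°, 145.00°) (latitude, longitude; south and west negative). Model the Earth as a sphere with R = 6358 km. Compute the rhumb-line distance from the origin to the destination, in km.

Δψ = ln[tan(π/4+φ₂/2)/tan(π/4+φ₁/2)] = -1.2387;  Δφ = -1.0870 rad,  Δλ = -1.6380 rad
q = Δφ/Δψ = 0.8775
d = R·√(Δφ² + q²Δλ²) = 6358·1.80213 = 11458 km

11458 km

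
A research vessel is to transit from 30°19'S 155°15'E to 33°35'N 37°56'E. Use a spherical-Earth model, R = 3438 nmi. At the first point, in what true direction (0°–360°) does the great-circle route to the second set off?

N = sin Δλ·cos φ₂ = -0.7402;  D = cos φ₁ sin φ₂ − sin φ₁ cos φ₂ cos Δλ = +0.2845
initial course = atan2(N, D) = 291.03°

291.0°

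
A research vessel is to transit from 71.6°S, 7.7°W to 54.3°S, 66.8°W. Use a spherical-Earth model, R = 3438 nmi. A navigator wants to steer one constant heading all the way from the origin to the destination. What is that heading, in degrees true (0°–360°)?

Δψ = ln[tan(π/4+φ₂/2)/tan(π/4+φ₁/2)] = +0.6873
Δλ = -1.0315 rad (taken the short way round)
course = atan2(Δλ, Δψ) = 303.67°

303.7°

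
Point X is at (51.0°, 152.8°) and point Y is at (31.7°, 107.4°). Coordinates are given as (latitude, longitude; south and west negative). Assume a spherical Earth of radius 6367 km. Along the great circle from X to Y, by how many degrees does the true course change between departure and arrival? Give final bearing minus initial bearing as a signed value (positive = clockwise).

Initial bearing θ₁ = atan2(sin Δλ cos φ₂, cos φ₁ sin φ₂ − sin φ₁ cos φ₂ cos Δλ) = 257.57°
Final bearing θ₂ = (initial bearing from the destination back to the start) + 180° = 226.25°
Δθ = θ₂ − θ₁ = -31.3°

-31.3°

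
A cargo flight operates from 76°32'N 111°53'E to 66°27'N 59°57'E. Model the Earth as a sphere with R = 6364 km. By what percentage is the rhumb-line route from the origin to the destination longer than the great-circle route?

Great circle: σ = 0.3211 rad → d_gc = Rσ = 2043.7 km
Rhumb: Δφ = -0.1760, Δλ = -0.9064, Δψ = -0.5685, q = Δφ/Δψ = 0.3096 → d_rh = R√(Δφ²+q²Δλ²) = 2107.8 km
Excess = (2107.8 − 2043.7) / 2043.7 = 64.1 / 2043.7 = 3.14% ≈ 3.1%

3.1%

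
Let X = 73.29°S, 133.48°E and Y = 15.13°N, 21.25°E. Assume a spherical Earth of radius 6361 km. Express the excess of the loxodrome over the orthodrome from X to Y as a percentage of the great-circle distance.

Great circle: σ = 1.9337 rad → d_gc = Rσ = 12300.3 km
Rhumb: Δφ = +1.5432, Δλ = -1.9588, Δψ = +2.1854, q = Δφ/Δψ = 0.7061 → d_rh = R√(Δφ²+q²Δλ²) = 13182.3 km
Excess = (13182.3 − 12300.3) / 12300.3 = 882.0 / 12300.3 = 7.17% ≈ 7.2%

7.2%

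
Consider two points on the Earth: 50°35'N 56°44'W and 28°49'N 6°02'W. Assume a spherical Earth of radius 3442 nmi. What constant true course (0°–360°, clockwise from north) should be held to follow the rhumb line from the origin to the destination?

119.5°

Δψ = ln[tan(π/4+φ₂/2)/tan(π/4+φ₁/2)] = -0.5010
Δλ = +0.8849 rad (taken the short way round)
course = atan2(Δλ, Δψ) = 119.52°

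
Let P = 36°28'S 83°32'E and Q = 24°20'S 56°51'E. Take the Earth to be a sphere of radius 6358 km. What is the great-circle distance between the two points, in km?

2873 km

cos σ = sin φ₁ sin φ₂ + cos φ₁ cos φ₂ cos Δλ
      = sin(-36.47°)sin(-24.33°) + cos(-36.47°)cos(-24.33°)cos(-26.68°) = 0.8996
σ = 25.891° → d = Rσ = 6358·0.45189 = 2873 km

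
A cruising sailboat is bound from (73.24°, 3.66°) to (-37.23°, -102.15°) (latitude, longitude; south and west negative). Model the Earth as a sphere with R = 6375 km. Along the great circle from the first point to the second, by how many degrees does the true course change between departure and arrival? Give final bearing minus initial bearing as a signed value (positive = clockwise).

At departure: θ₁ = atan2(sin Δλ cos φ₂, cos φ₁ sin φ₂ − sin φ₁ cos φ₂ cos Δλ) = 272.49°
At arrival: θ₂ = atan2(sin Δλ cos φ₁, −cos φ₂ sin φ₁ + sin φ₂ cos φ₁ cos Δλ) = 201.21°
Δθ = θ₂ − θ₁ = -71.3°

-71.3°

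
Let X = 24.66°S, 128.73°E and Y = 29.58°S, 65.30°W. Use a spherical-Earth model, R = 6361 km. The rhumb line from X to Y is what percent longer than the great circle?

19.0%

Great circle: σ = 2.1662 rad → d_gc = Rσ = 13779.0 km
Rhumb: Δφ = -0.0859, Δλ = +2.8967, Δψ = -0.0965, q = Δφ/Δψ = 0.8896 → d_rh = R√(Δφ²+q²Δλ²) = 16401.6 km
Excess = (16401.6 − 13779.0) / 13779.0 = 2622.6 / 13779.0 = 19.03% ≈ 19.0%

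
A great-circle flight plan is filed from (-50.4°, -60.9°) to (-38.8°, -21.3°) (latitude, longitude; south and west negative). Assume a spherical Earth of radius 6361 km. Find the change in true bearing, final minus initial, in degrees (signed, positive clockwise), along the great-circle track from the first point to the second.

Initial bearing θ₁ = atan2(sin Δλ cos φ₂, cos φ₁ sin φ₂ − sin φ₁ cos φ₂ cos Δλ) = 82.74°
Final bearing θ₂ = (initial bearing from the destination back to the start) + 180° = 54.23°
Δθ = θ₂ − θ₁ = -28.5°

-28.5°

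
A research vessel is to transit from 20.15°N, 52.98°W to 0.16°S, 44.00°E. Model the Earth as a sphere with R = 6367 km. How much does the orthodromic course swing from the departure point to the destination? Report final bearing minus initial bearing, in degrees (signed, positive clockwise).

At departure: θ₁ = atan2(sin Δλ cos φ₂, cos φ₁ sin φ₂ − sin φ₁ cos φ₂ cos Δλ) = 87.74°
At arrival: θ₂ = atan2(sin Δλ cos φ₁, −cos φ₂ sin φ₁ + sin φ₂ cos φ₁ cos Δλ) = 110.27°
Δθ = θ₂ − θ₁ = +22.5°

+22.5°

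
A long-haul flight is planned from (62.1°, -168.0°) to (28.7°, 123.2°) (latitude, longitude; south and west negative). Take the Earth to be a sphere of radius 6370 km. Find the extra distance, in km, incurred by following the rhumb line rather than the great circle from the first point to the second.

Great circle: cos σ = sin φ₁ sin φ₂ + cos φ₁ cos φ₂ cos Δλ,  σ = 0.9608 rad → d_gc = 6120.6 km
Rhumb line: Δψ = -0.8694, q = Δφ/Δψ = 0.6705, d_rh = R√(Δφ²+q²Δλ²) = 6331.7 km
Excess = 6331.7 − 6120.6 = 211.1 ≈ 211 km

211 km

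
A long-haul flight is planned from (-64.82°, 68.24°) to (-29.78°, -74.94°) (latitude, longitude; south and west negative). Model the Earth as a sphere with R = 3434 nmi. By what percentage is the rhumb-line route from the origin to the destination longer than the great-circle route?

Great circle: σ = 1.4163 rad → d_gc = Rσ = 4863.6 nmi
Rhumb: Δφ = +0.6116, Δλ = -2.4990, Δψ = +0.9542, q = Δφ/Δψ = 0.6409 → d_rh = R√(Δφ²+q²Δλ²) = 5887.5 nmi
Excess = (5887.5 − 4863.6) / 4863.6 = 1023.9 / 4863.6 = 21.052% ≈ 21.1%

21.1%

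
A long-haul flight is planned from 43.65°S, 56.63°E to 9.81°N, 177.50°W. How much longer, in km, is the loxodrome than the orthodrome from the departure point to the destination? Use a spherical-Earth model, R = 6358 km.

Great circle: cos σ = sin φ₁ sin φ₂ + cos φ₁ cos φ₂ cos Δλ,  σ = 2.1358 rad → d_gc = 13579.1 km
Rhumb line: Δψ = +1.0205, q = Δφ/Δψ = 0.9143, d_rh = R√(Δφ²+q²Δλ²) = 14081.3 km
Excess = 14081.3 − 13579.1 = 502.2 ≈ 502 km

502 km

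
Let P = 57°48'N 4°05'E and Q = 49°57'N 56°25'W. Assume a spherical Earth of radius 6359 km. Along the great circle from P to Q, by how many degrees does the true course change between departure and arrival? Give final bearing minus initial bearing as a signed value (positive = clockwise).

Initial bearing θ₁ = atan2(sin Δλ cos φ₂, cos φ₁ sin φ₂ − sin φ₁ cos φ₂ cos Δλ) = 284.02°
Final bearing θ₂ = (initial bearing from the destination back to the start) + 180° = 233.47°
Δθ = θ₂ − θ₁ = -50.5°

-50.5°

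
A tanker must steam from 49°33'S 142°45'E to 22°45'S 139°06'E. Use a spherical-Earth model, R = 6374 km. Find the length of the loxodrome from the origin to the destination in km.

Δψ = ln[tan(π/4+φ₂/2)/tan(π/4+φ₁/2)] = +0.5906;  Δφ = +0.4677 rad,  Δλ = -0.0637 rad
q = Δφ/Δψ = 0.7920
d = R·√(Δφ² + q²Δλ²) = 6374·0.47046 = 2999 km

2999 km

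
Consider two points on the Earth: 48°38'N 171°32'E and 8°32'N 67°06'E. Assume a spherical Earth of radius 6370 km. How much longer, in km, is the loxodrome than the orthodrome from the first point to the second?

Great circle: cos σ = sin φ₁ sin φ₂ + cos φ₁ cos φ₂ cos Δλ,  σ = 1.6224 rad → d_gc = 10334.4 km
Rhumb line: Δψ = -0.8246, q = Δφ/Δψ = 0.8487, d_rh = R√(Δφ²+q²Δλ²) = 10816.0 km
Excess = 10816.0 − 10334.4 = 481.6 ≈ 482 km

482 km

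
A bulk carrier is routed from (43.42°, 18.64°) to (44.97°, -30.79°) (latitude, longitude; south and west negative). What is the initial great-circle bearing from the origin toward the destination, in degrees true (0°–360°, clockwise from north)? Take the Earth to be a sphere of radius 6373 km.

θ = atan2( sin Δλ·cos φ₂ ,  cos φ₁ sin φ₂ − sin φ₁ cos φ₂ cos Δλ )
  = atan2(-0.5374, +0.1971) = 290.14°

290.1°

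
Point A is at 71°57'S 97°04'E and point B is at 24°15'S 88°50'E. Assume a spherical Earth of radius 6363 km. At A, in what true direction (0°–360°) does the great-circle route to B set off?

349.9°

N = sin Δλ·cos φ₂ = -0.1306;  D = cos φ₁ sin φ₂ − sin φ₁ cos φ₂ cos Δλ = +0.7307
initial course = atan2(N, D) = 349.87°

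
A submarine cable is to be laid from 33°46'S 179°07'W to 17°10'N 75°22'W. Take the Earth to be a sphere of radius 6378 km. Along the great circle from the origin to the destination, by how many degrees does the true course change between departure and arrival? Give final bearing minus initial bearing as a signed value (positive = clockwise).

Initial bearing θ₁ = atan2(sin Δλ cos φ₂, cos φ₁ sin φ₂ − sin φ₁ cos φ₂ cos Δλ) = 82.68°
Final bearing θ₂ = (initial bearing from the destination back to the start) + 180° = 59.65°
Δθ = θ₂ − θ₁ = -23.0°

-23.0°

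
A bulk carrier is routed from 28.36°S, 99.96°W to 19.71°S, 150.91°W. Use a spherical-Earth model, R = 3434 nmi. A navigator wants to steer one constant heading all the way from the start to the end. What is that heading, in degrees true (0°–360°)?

280.5°

Meridional parts: M(φ₁)=-0.5165, M(φ₂)=-0.3510 → ΔM = +0.1655;  Δλ = -0.8892 rad
tan C = Δλ / ΔM = -5.3723 → C = 280.54°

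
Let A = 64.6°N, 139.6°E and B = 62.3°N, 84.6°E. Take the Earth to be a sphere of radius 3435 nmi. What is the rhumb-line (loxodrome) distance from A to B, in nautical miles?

1479 nmi

Δψ = ln[tan(π/4+φ₂/2)/tan(π/4+φ₁/2)] = -0.0899;  Δφ = -0.0401 rad,  Δλ = -0.9599 rad
q = Δφ/Δψ = 0.4467
d = R·√(Δφ² + q²Δλ²) = 3435·0.43068 = 1479 nmi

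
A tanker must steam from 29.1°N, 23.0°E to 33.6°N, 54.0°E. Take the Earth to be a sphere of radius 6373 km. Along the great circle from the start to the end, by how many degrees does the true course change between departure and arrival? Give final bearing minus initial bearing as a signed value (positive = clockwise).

At departure: θ₁ = atan2(sin Δλ cos φ₂, cos φ₁ sin φ₂ − sin φ₁ cos φ₂ cos Δλ) = 72.37°
At arrival: θ₂ = atan2(sin Δλ cos φ₁, −cos φ₂ sin φ₁ + sin φ₂ cos φ₁ cos Δλ) = 88.80°
Δθ = θ₂ − θ₁ = +16.4°

+16.4°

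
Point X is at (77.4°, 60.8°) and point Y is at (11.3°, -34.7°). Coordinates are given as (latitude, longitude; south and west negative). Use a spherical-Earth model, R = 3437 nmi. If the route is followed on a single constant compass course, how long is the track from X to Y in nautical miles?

5156 nmi

Δψ = ln[tan(π/4+φ₂/2)/tan(π/4+φ₁/2)] = -2.0051;  Δφ = -1.1537 rad,  Δλ = -1.6668 rad
q = Δφ/Δψ = 0.5754
d = R·√(Δφ² + q²Δλ²) = 3437·1.50021 = 5156 nmi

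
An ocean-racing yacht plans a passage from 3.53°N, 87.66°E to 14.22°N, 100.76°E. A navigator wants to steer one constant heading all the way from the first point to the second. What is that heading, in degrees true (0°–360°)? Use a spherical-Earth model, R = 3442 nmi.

50.4°

Δψ = ln[tan(π/4+φ₂/2)/tan(π/4+φ₁/2)] = +0.1891
Δλ = +0.2286 rad (taken the short way round)
course = atan2(Δλ, Δψ) = 50.40°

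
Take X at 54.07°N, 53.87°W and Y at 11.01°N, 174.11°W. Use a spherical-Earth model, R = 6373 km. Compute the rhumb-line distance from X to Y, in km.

Rhumb course C = atan2(Δλ, Δψ) with Δψ = ln[tan(π/4+φ₂/2)/tan(π/4+φ₁/2)] = -0.9329, Δλ = -2.0986 → C = 246.03°
d = R·|Δφ| / |cos C| = 6373·0.75154 / 0.40621 = 11791 km

11791 km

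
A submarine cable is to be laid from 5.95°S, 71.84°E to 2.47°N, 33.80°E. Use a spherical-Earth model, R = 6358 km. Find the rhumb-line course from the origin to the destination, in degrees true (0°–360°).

282.5°

Meridional parts: M(φ₁)=-0.1040, M(φ₂)=+0.0431 → ΔM = +0.1472;  Δλ = -0.6639 rad
tan C = Δλ / ΔM = -4.5117 → C = 282.50°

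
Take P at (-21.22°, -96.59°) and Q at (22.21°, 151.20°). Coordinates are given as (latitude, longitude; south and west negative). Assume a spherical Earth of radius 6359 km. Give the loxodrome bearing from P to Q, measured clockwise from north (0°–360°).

Δψ = ln[tan(π/4+φ₂/2)/tan(π/4+φ₁/2)] = +0.7769
Δλ = -1.9584 rad (taken the short way round)
course = atan2(Δλ, Δψ) = 291.64°

291.6°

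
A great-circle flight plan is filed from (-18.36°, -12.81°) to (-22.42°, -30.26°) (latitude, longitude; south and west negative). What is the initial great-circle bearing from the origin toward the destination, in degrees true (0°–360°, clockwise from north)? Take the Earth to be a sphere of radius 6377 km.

N = sin Δλ·cos φ₂ = -0.2772;  D = cos φ₁ sin φ₂ − sin φ₁ cos φ₂ cos Δλ = -0.0842
initial course = atan2(N, D) = 253.10°

253.1°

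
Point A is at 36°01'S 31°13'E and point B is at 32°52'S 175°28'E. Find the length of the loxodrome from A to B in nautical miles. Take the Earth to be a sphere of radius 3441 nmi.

7145 nmi

Δψ = ln[tan(π/4+φ₂/2)/tan(π/4+φ₁/2)] = +0.0667;  Δφ = +0.0550 rad,  Δλ = +2.5176 rad
q = Δφ/Δψ = 0.8245
d = R·√(Δφ² + q²Δλ²) = 3441·2.07652 = 7145 nmi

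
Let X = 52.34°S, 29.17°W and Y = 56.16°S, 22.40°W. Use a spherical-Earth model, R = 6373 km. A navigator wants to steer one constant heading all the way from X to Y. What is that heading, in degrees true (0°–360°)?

134.0°

Meridional parts: M(φ₁)=-1.0758, M(φ₂)=-1.1901 → ΔM = -0.1142;  Δλ = +0.1182 rad
tan C = Δλ / ΔM = -1.0345 → C = 134.03°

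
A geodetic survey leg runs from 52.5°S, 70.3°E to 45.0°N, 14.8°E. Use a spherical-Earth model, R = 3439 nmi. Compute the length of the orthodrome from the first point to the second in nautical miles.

cos σ = sin φ₁ sin φ₂ + cos φ₁ cos φ₂ cos Δλ
      = sin(-52.50°)sin(45.00°) + cos(-52.50°)cos(45.00°)cos(-55.50°) = -0.3172
σ = 108.492° → d = Rσ = 3439·1.89354 = 6512 nmi

6512 nmi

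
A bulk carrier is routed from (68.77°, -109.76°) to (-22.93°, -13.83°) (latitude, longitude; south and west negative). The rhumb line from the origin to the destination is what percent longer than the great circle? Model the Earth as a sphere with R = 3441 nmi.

Great circle: σ = 1.9797 rad → d_gc = Rσ = 6812.2 nmi
Rhumb: Δφ = -1.6005, Δλ = +1.6743, Δψ = -2.0858, q = Δφ/Δψ = 0.7673 → d_rh = R√(Δφ²+q²Δλ²) = 7062.1 nmi
Excess = (7062.1 − 6812.2) / 6812.2 = 249.9 / 6812.2 = 3.67% ≈ 3.7%

3.7%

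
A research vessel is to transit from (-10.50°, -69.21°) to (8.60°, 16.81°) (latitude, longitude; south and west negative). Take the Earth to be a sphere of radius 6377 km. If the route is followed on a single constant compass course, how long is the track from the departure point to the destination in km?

Rhumb course C = atan2(Δλ, Δψ) with Δψ = ln[tan(π/4+φ₂/2)/tan(π/4+φ₁/2)] = +0.3350, Δλ = +1.5013 → C = 77.42°
d = R·|Δφ| / |cos C| = 6377·0.33336 / 0.21775 = 9762 km

9762 km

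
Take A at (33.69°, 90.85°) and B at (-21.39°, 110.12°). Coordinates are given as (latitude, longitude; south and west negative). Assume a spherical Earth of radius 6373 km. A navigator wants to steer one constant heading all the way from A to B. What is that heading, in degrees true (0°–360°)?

161.5°

Δψ = ln[tan(π/4+φ₂/2)/tan(π/4+φ₁/2)] = -1.0075
Δλ = +0.3363 rad (taken the short way round)
course = atan2(Δλ, Δψ) = 161.54°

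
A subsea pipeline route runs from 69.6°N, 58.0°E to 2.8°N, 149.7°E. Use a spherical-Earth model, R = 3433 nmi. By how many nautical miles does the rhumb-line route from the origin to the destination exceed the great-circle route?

279 nmi

Great circle: cos σ = sin φ₁ sin φ₂ + cos φ₁ cos φ₂ cos Δλ,  σ = 1.5353 rad → d_gc = 5270.8 nmi
Rhumb line: Δψ = -1.6663, q = Δφ/Δψ = 0.6997, d_rh = R√(Δφ²+q²Δλ²) = 5549.6 nmi
Excess = 5549.6 − 5270.8 = 278.8 ≈ 279 nmi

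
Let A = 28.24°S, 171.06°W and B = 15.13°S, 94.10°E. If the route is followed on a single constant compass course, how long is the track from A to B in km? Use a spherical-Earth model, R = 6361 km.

9864 km

Δψ = ln[tan(π/4+φ₂/2)/tan(π/4+φ₁/2)] = +0.2469;  Δφ = +0.2288 rad,  Δλ = -1.6553 rad
q = Δφ/Δψ = 0.9266
d = R·√(Δφ² + q²Δλ²) = 6361·1.55067 = 9864 km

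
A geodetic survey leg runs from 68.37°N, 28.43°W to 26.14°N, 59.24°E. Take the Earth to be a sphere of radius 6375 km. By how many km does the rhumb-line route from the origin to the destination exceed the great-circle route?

455 km

Great circle: cos σ = sin φ₁ sin φ₂ + cos φ₁ cos φ₂ cos Δλ,  σ = 1.1340 rad → d_gc = 7229.6 km
Rhumb line: Δψ = -1.1824, q = Δφ/Δψ = 0.6234, d_rh = R√(Δφ²+q²Δλ²) = 7684.5 km
Excess = 7684.5 − 7229.6 = 454.9 ≈ 455 km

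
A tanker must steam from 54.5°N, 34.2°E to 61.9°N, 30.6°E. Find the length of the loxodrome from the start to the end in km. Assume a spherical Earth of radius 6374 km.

850 km

Δψ = ln[tan(π/4+φ₂/2)/tan(π/4+φ₁/2)] = +0.2462;  Δφ = +0.1292 rad,  Δλ = -0.0628 rad
q = Δφ/Δψ = 0.5247
d = R·√(Δφ² + q²Δλ²) = 6374·0.13330 = 850 km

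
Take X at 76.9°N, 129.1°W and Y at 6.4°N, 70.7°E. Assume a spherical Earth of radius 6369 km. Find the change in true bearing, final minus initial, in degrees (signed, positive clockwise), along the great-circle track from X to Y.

Initial bearing θ₁ = atan2(sin Δλ cos φ₂, cos φ₁ sin φ₂ − sin φ₁ cos φ₂ cos Δλ) = 340.22°
Final bearing θ₂ = (initial bearing from the destination back to the start) + 180° = 184.43°
Δθ = θ₂ − θ₁ = -155.8°

-155.8°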